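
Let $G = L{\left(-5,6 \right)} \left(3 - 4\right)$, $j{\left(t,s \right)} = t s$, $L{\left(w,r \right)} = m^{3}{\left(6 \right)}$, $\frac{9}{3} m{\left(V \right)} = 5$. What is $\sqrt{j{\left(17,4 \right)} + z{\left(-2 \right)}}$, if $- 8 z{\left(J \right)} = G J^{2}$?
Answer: $\frac{\sqrt{22782}}{18} \approx 8.3854$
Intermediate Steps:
$m{\left(V \right)} = \frac{5}{3}$ ($m{\left(V \right)} = \frac{1}{3} \cdot 5 = \frac{5}{3}$)
$L{\left(w,r \right)} = \frac{125}{27}$ ($L{\left(w,r \right)} = \left(\frac{5}{3}\right)^{3} = \frac{125}{27}$)
$j{\left(t,s \right)} = s t$
$G = - \frac{125}{27}$ ($G = \frac{125 \left(3 - 4\right)}{27} = \frac{125}{27} \left(-1\right) = - \frac{125}{27} \approx -4.6296$)
$z{\left(J \right)} = \frac{125 J^{2}}{216}$ ($z{\left(J \right)} = - \frac{\left(- \frac{125}{27}\right) J^{2}}{8} = \frac{125 J^{2}}{216}$)
$\sqrt{j{\left(17,4 \right)} + z{\left(-2 \right)}} = \sqrt{4 \cdot 17 + \frac{125 \left(-2\right)^{2}}{216}} = \sqrt{68 + \frac{125}{216} \cdot 4} = \sqrt{68 + \frac{125}{54}} = \sqrt{\frac{3797}{54}} = \frac{\sqrt{22782}}{18}$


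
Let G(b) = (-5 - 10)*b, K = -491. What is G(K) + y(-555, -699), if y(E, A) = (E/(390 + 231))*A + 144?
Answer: 561226/69 ≈ 8133.7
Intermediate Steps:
G(b) = -15*b
y(E, A) = 144 + A*E/621 (y(E, A) = (E/621)*A + 144 = A*E/621 + 144 = 144 + A*E/621)
G(K) + y(-555, -699) = -15*(-491) + (144 + (1/621)*(-699)*(-555)) = 7365 + (144 + 43105/69) = 7365 + 53041/69 = 561226/69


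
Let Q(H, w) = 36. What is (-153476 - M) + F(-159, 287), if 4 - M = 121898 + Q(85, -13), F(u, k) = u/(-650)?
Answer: -20504741/650 ≈ -31546.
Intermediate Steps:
F(u, k) = -u/650 (F(u, k) = u*(-1/650) = -u/650)
M = -121930 (M = 4 - (121898 + 36) = 4 - 1*121934 = 4 - 121934 = -121930)
(-153476 - M) + F(-159, 287) = (-153476 - 1*(-121930)) - 1/650*(-159) = (-153476 + 121930) + 159/650 = -31546 + 159/650 = -20504741/650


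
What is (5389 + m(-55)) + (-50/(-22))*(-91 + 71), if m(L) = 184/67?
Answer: 3940217/737 ≈ 5346.3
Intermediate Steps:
m(L) = 184/67 (m(L) = 184*(1/67) = 184/67)
(5389 + m(-55)) + (-50/(-22))*(-91 + 71) = (5389 + 184/67) + (-50/(-22))*(-91 + 71) = 361247/67 - 50*(-1/22)*(-20) = 361247/67 + (25/11)*(-20) = 361247/67 - 500/11 = 3940217/737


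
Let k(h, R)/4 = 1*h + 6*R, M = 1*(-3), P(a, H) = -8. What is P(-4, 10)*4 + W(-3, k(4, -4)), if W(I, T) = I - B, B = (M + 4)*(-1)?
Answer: -34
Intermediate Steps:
M = -3
B = -1 (B = (-3 + 4)*(-1) = 1*(-1) = -1)
k(h, R) = 4*h + 24*R (k(h, R) = 4*(1*h + 6*R) = 4*(h + 6*R) = 4*h + 24*R)
W(I, T) = 1 + I (W(I, T) = I - 1*(-1) = I + 1 = 1 + I)
P(-4, 10)*4 + W(-3, k(4, -4)) = -8*4 + (1 - 3) = -32 - 2 = -34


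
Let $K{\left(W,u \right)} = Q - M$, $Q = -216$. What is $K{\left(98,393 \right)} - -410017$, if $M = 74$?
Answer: $409727$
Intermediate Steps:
$K{\left(W,u \right)} = -290$ ($K{\left(W,u \right)} = -216 - 74 = -290$)
$K{\left(98,393 \right)} - -410017 = -290 - -410017 = -290 + 410017 = 409727$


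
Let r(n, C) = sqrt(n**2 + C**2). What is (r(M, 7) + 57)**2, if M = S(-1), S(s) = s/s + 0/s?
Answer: 3299 + 570*sqrt(2) ≈ 4105.1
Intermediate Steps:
S(s) = 1 (S(s) = 1 + 0 = 1)
M = 1
r(n, C) = sqrt(C**2 + n**2)
(r(M, 7) + 57)**2 = (sqrt(7**2 + 1**2) + 57)**2 = (sqrt(49 + 1) + 57)**2 = (sqrt(50) + 57)**2 = (5*sqrt(2) + 57)**2 = (57 + 5*sqrt(2))**2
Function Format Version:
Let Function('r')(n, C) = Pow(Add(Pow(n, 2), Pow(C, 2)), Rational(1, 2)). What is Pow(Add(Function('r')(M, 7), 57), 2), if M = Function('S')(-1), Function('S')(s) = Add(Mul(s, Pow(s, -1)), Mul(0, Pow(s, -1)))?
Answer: Add(3299, Mul(570, Pow(2, Rational(1, 2)))) ≈ 4105.1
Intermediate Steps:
Function('S')(s) = 1 (Function('S')(s) = Add(1, 0) = 1)
M = 1
Function('r')(n, C) = Pow(Add(Pow(C, 2), Pow(n, 2)), Rational(1, 2))
Pow(Add(Function('r')(M, 7), 57), 2) = Pow(Add(Pow(Add(Pow(7, 2), Pow(1, 2)), Rational(1, 2)), 57), 2) = Pow(Add(Pow(Add(49, 1), Rational(1, 2)), 57), 2) = Pow(Add(Pow(50, Rational(1, 2)), 57), 2) = Pow(Add(Mul(5, Pow(2, Rational(1, 2))), 57), 2) = Pow(Add(57, Mul(5, Pow(2, Rational(1, 2)))), 2)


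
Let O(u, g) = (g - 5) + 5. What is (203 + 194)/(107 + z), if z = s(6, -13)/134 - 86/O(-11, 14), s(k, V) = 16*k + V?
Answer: 372386/95185 ≈ 3.9122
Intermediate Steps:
O(u, g) = g (O(u, g) = (-5 + g) + 5 = g)
s(k, V) = V + 16*k
z = -5181/938 (z = (-13 + 16*6)/134 - 86/14 = (-13 + 96)*(1/134) - 86*1/14 = 83*(1/134) - 43/7 = 83/134 - 43/7 = -5181/938 ≈ -5.5235)
(203 + 194)/(107 + z) = (203 + 194)/(107 - 5181/938) = 397/(95185/938) = 397*(938/95185) = 372386/95185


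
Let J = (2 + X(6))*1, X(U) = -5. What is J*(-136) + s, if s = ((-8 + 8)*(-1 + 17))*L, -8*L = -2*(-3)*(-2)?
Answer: 408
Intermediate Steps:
L = 3/2 (L = -(-2*(-3))*(-2)/8 = -3*(-2)/4 = -1/8*(-12) = 3/2 ≈ 1.5000)
J = -3 (J = (2 - 5)*1 = -3*1 = -3)
s = 0 (s = ((-8 + 8)*(-1 + 17))*(3/2) = (0*16)*(3/2) = 0*(3/2) = 0)
J*(-136) + s = -3*(-136) + 0 = 408 + 0 = 408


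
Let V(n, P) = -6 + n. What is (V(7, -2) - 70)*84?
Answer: -5796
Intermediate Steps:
(V(7, -2) - 70)*84 = ((-6 + 7) - 70)*84 = (1 - 70)*84 = -69*84 = -5796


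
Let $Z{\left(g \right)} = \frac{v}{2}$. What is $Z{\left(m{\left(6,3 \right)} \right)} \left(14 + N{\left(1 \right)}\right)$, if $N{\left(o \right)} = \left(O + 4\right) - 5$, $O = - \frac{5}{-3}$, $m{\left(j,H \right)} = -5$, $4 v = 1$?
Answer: $\frac{11}{6} \approx 1.8333$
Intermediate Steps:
$v = \frac{1}{4}$ ($v = \frac{1}{4} \cdot 1 = \frac{1}{4} \approx 0.25$)
$O = \frac{5}{3}$ ($O = \left(-5\right) \left(- \frac{1}{3}\right) = \frac{5}{3} \approx 1.6667$)
$N{\left(o \right)} = \frac{2}{3}$ ($N{\left(o \right)} = \left(\frac{5}{3} + 4\right) - 5 = \frac{17}{3} - 5 = \frac{2}{3}$)
$Z{\left(g \right)} = \frac{1}{8}$ ($Z{\left(g \right)} = \frac{1}{4 \cdot 2} = \frac{1}{4} \cdot \frac{1}{2} = \frac{1}{8}$)
$Z{\left(m{\left(6,3 \right)} \right)} \left(14 + N{\left(1 \right)}\right) = \frac{14 + \frac{2}{3}}{8} = \frac{1}{8} \cdot \frac{44}{3} = \frac{11}{6}$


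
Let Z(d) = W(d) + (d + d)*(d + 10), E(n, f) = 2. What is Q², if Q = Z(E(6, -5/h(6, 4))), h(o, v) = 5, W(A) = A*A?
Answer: 2704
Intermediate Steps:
W(A) = A²
Z(d) = d² + 2*d*(10 + d) (Z(d) = d² + (d + d)*(d + 10) = d² + (2*d)*(10 + d) = d² + 2*d*(10 + d))
Q = 52 (Q = 2*(20 + 3*2) = 2*(20 + 6) = 2*26 = 52)
Q² = 52² = 2704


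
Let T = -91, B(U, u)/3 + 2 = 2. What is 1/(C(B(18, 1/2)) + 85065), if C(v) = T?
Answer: 1/84974 ≈ 1.1768e-5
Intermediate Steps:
B(U, u) = 0 (B(U, u) = -6 + 3*2 = -6 + 6 = 0)
C(v) = -91
1/(C(B(18, 1/2)) + 85065) = 1/(-91 + 85065) = 1/84974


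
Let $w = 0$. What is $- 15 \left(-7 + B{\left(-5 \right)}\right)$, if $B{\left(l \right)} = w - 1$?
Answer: $120$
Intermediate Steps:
$B{\left(l \right)} = -1$ ($B{\left(l \right)} = 0 - 1 = -1$)
$- 15 \left(-7 + B{\left(-5 \right)}\right) = - 15 \left(-7 - 1\right) = \left(-15\right) \left(-8\right) = 120$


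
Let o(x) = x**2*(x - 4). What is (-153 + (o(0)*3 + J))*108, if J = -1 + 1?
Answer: -16524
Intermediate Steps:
J = 0
o(x) = x**2*(-4 + x)
(-153 + (o(0)*3 + J))*108 = (-153 + ((0**2*(-4 + 0))*3 + 0))*108 = (-153 + ((0*(-4))*3 + 0))*108 = (-153 + (0*3 + 0))*108 = (-153 + (0 + 0))*108 = (-153 + 0)*108 = -153*108 = -16524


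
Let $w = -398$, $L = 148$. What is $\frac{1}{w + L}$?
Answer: $- \frac{1}{250} \approx -0.004$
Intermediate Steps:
$\frac{1}{w + L} = \frac{1}{-398 + 148} = \frac{1}{-250} = - \frac{1}{250}$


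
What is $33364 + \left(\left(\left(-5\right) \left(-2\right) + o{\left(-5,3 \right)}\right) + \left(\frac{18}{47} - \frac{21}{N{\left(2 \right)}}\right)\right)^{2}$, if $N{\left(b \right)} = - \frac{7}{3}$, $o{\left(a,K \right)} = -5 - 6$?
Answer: $\frac{73856312}{2209} \approx 33434.0$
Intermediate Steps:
$o{\left(a,K \right)} = -11$ ($o{\left(a,K \right)} = -5 - 6 = -11$)
$N{\left(b \right)} = - \frac{7}{3}$ ($N{\left(b \right)} = \left(-7\right) \frac{1}{3} = - \frac{7}{3}$)
$33364 + \left(\left(\left(-5\right) \left(-2\right) + o{\left(-5,3 \right)}\right) + \left(\frac{18}{47} - \frac{21}{N{\left(2 \right)}}\right)\right)^{2} = 33364 + \left(\left(\left(-5\right) \left(-2\right) - 11\right) + \left(\frac{18}{47} - \frac{21}{- \frac{7}{3}}\right)\right)^{2} = 33364 + \left(\left(10 - 11\right) + \left(18 \cdot \frac{1}{47} - -9\right)\right)^{2} = 33364 + \left(-1 + \left(\frac{18}{47} + 9\right)\right)^{2} = 33364 + \left(-1 + \frac{441}{47}\right)^{2} = 33364 + \left(\frac{394}{47}\right)^{2} = 33364 + \frac{155236}{2209} = \frac{73856312}{2209}$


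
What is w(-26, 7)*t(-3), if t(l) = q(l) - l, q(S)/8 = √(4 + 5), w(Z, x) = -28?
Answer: -756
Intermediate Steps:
q(S) = 24 (q(S) = 8*√(4 + 5) = 8*√9 = 8*3 = 24)
t(l) = 24 - l
w(-26, 7)*t(-3) = -28*(24 - 1*(-3)) = -28*(24 + 3) = -28*27 = -756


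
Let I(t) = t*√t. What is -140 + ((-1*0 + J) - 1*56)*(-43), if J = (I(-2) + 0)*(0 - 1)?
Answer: 2268 - 86*I*√2 ≈ 2268.0 - 121.62*I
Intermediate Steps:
I(t) = t^(3/2)
J = 2*I*√2 (J = ((-2)^(3/2) + 0)*(0 - 1) = (-2*I*√2 + 0)*(-1) = -2*I*√2*(-1) = 2*I*√2 ≈ 2.8284*I)
-140 + ((-1*0 + J) - 1*56)*(-43) = -140 + ((-1*0 + 2*I*√2) - 1*56)*(-43) = -140 + ((0 + 2*I*√2) - 56)*(-43) = -140 + (2*I*√2 - 56)*(-43) = -140 + (-56 + 2*I*√2)*(-43) = -140 + (2408 - 86*I*√2) = 2268 - 86*I*√2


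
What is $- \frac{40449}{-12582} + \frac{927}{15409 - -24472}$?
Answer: $\frac{541603361}{167260914} \approx 3.2381$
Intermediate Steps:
$- \frac{40449}{-12582} + \frac{927}{15409 - -24472} = \left(-40449\right) \left(- \frac{1}{12582}\right) + \frac{927}{15409 + 24472} = \frac{13483}{4194} + \frac{927}{39881} = \frac{541603361}{167260914}$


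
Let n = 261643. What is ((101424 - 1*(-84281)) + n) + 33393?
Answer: 480741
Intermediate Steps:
((101424 - 1*(-84281)) + n) + 33393 = ((101424 - 1*(-84281)) + 261643) + 33393 = ((101424 + 84281) + 261643) + 33393 = (185705 + 261643) + 33393 = 447348 + 33393 = 480741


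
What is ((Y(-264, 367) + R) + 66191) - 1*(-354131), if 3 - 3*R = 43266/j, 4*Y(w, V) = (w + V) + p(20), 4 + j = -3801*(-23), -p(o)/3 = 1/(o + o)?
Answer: 5879432210423/13987040 ≈ 4.2035e+5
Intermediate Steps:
p(o) = -3/(2*o) (p(o) = -3/(o + o) = -3*1/(2*o) = -3/(2*o))
j = 87419 (j = -4 - 3801*(-23) = -4 + 87423 = 87419)
Y(w, V) = -3/160 + V/4 + w/4 (Y(w, V) = ((w + V) - 3/2/20)/4 = ((V + w) - 3/2*1/20)/4 = ((V + w) - 3/40)/4 = (-3/40 + V + w)/4 = -3/160 + V/4 + w/4)
R = 72997/87419 (R = 1 - 14422/87419 = 72997/87419 ≈ 0.83502)
((Y(-264, 367) + R) + 66191) - 1*(-354131) = (((-3/160 + (¼)*367 + (¼)*(-264)) + 72997/87419) + 66191) - 1*(-354131) = (((-3/160 + 367/4 - 66) + 72997/87419) + 66191) + 354131 = ((4117/160 + 72997/87419) + 66191) + 354131 = (371583543/13987040 + 66191) + 354131 = 926187748183/13987040 + 354131 = 5879432210423/13987040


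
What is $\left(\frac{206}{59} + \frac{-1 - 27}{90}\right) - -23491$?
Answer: $\frac{62377049}{2655} \approx 23494.0$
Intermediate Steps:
$\left(\frac{206}{59} + \frac{-1 - 27}{90}\right) - -23491 = \left(206 \cdot \frac{1}{59} - \frac{14}{45}\right) + 23491 = \left(\frac{206}{59} - \frac{14}{45}\right) + 23491 = \frac{8444}{2655} + 23491 = \frac{62377049}{2655}$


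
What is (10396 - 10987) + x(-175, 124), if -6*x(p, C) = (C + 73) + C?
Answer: -1289/2 ≈ -644.50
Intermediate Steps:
x(p, C) = -73/6 - C/3 (x(p, C) = -((C + 73) + C)/6 = -((73 + C) + C)/6 = -(73 + 2*C)/6 = -73/6 - C/3)
(10396 - 10987) + x(-175, 124) = (10396 - 10987) + (-73/6 - ⅓*124) = -591 + (-73/6 - 124/3) = -591 - 107/2 = -1289/2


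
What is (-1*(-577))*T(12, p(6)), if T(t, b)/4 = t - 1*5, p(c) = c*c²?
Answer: 16156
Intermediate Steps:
p(c) = c³
T(t, b) = -20 + 4*t (T(t, b) = 4*(t - 1*5) = 4*(t - 5) = 4*(-5 + t) = -20 + 4*t)
(-1*(-577))*T(12, p(6)) = (-1*(-577))*(-20 + 4*12) = 577*(-20 + 48) = 577*28 = 16156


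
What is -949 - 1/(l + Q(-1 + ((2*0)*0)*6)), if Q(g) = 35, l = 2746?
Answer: -2639170/2781 ≈ -949.00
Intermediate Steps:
-949 - 1/(l + Q(-1 + ((2*0)*0)*6)) = -949 - 1/(2746 + 35) = -949 - 1/2781 = -2639170/2781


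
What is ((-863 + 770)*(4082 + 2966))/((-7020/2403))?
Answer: 14584074/65 ≈ 2.2437e+5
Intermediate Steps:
((-863 + 770)*(4082 + 2966))/((-7020/2403)) = (-93*7048)/((-7020*1/2403)) = -655464/(-260/89) = -655464*(-89/260) = 14584074/65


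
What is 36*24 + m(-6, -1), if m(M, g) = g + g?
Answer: 862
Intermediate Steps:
m(M, g) = 2*g
36*24 + m(-6, -1) = 36*24 + 2*(-1) = 864 - 2 = 862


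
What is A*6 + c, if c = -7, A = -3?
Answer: -25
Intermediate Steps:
A*6 + c = -3*6 - 7 = -18 - 7 = -25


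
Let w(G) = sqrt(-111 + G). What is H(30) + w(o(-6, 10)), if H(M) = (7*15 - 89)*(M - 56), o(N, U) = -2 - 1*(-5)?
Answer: -416 + 6*I*sqrt(3) ≈ -416.0 + 10.392*I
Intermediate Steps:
o(N, U) = 3 (o(N, U) = -2 + 5 = 3)
H(M) = -896 + 16*M (H(M) = (105 - 89)*(-56 + M) = 16*(-56 + M) = -896 + 16*M)
H(30) + w(o(-6, 10)) = (-896 + 16*30) + sqrt(-111 + 3) = (-896 + 480) + sqrt(-108) = -416 + 6*I*sqrt(3)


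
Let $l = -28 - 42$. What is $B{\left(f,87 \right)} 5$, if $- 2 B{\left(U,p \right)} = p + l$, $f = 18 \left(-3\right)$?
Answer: $- \frac{85}{2} \approx -42.5$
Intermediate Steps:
$f = -54$
$l = -70$ ($l = -28 - 42 = -70$)
$B{\left(U,p \right)} = 35 - \frac{p}{2}$ ($B{\left(U,p \right)} = - \frac{p - 70}{2} = - \frac{-70 + p}{2} = 35 - \frac{p}{2}$)
$B{\left(f,87 \right)} 5 = \left(35 - \frac{87}{2}\right) 5 = \left(- \frac{17}{2}\right) 5 = - \frac{85}{2}$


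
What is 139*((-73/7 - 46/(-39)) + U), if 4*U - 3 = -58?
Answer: -3490985/1092 ≈ -3196.9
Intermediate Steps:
U = -55/4 (U = 3/4 + (1/4)*(-58) = 3/4 - 29/2 = -55/4 ≈ -13.750)
139*((-73/7 - 46/(-39)) + U) = 139*((-73/7 - 46/(-39)) - 55/4) = 139*((-73*1/7 - 46*(-1/39)) - 55/4) = 139*((-73/7 + 46/39) - 55/4) = 139*(-2525/273 - 55/4) = 139*(-25115/1092) = -3490985/1092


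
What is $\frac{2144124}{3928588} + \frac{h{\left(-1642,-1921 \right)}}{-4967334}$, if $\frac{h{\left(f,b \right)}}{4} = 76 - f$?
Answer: $\frac{1327947848585}{2439326093049} \approx 0.54439$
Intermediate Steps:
$h{\left(f,b \right)} = 304 - 4 f$ ($h{\left(f,b \right)} = 4 \left(76 - f\right) = 304 - 4 f$)
$\frac{2144124}{3928588} + \frac{h{\left(-1642,-1921 \right)}}{-4967334} = \frac{2144124}{3928588} + \frac{304 - -6568}{-4967334} = 2144124 \cdot \frac{1}{3928588} + \left(304 + 6568\right) \left(- \frac{1}{4967334}\right) = \frac{536031}{982147} + 6872 \left(- \frac{1}{4967334}\right) = \frac{536031}{982147} - \frac{3436}{2483667} = \frac{1327947848585}{2439326093049}$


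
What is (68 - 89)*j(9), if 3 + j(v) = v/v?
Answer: 42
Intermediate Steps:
j(v) = -2 (j(v) = -3 + v/v = -3 + 1 = -2)
(68 - 89)*j(9) = (68 - 89)*(-2) = -21*(-2) = 42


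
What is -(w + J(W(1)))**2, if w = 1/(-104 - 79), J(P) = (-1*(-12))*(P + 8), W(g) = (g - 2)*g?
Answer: -236267641/33489 ≈ -7055.1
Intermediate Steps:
W(g) = g*(-2 + g) (W(g) = (-2 + g)*g = g*(-2 + g))
J(P) = 96 + 12*P (J(P) = 12*(8 + P) = 96 + 12*P)
w = -1/183 (w = 1/(-183) = -1/183 ≈ -0.0054645)
-(w + J(W(1)))**2 = -(-1/183 + (96 + 12*(1*(-2 + 1))))**2 = -(-1/183 + (96 + 12*(1*(-1))))**2 = -(-1/183 + (96 + 12*(-1)))**2 = -(-1/183 + (96 - 12))**2 = -(-1/183 + 84)**2 = -(15371/183)**2 = -1*236267641/33489 = -236267641/33489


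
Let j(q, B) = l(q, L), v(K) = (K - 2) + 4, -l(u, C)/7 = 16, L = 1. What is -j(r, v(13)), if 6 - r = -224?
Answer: 112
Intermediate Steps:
l(u, C) = -112 (l(u, C) = -7*16 = -112)
r = 230 (r = 6 - 1*(-224) = 6 + 224 = 230)
v(K) = 2 + K (v(K) = (-2 + K) + 4 = 2 + K)
j(q, B) = -112
-j(r, v(13)) = -1*(-112) = 112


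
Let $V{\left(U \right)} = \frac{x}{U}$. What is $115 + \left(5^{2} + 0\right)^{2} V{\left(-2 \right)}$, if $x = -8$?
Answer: $2615$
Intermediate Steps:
$V{\left(U \right)} = - \frac{8}{U}$
$115 + \left(5^{2} + 0\right)^{2} V{\left(-2 \right)} = 115 + \left(5^{2} + 0\right)^{2} \left(- \frac{8}{-2}\right) = 115 + \left(25 + 0\right)^{2} \left(\left(-8\right) \left(- \frac{1}{2}\right)\right) = 115 + 25^{2} \cdot 4 = 115 + 625 \cdot 4 = 115 + 2500 = 2615$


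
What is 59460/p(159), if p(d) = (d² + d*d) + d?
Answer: 19820/16907 ≈ 1.1723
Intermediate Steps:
p(d) = d + 2*d² (p(d) = (d² + d²) + d = 2*d² + d = d + 2*d²)
59460/p(159) = 59460/((159*(1 + 2*159))) = 59460/((159*(1 + 318))) = 59460/((159*319)) = 59460/50721 = 59460*(1/50721) = 19820/16907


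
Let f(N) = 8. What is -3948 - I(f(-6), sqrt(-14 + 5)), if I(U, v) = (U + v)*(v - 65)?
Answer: -3419 + 171*I ≈ -3419.0 + 171.0*I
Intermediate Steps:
I(U, v) = (-65 + v)*(U + v) (I(U, v) = (U + v)*(-65 + v) = (-65 + v)*(U + v))
-3948 - I(f(-6), sqrt(-14 + 5)) = -3948 - ((sqrt(-14 + 5))**2 - 65*8 - 65*sqrt(-14 + 5) + 8*sqrt(-14 + 5)) = -3948 - ((sqrt(-9))**2 - 520 - 195*I + 8*sqrt(-9)) = -3948 - ((3*I)**2 - 520 - 195*I + 8*(3*I)) = -3948 - (-9 - 520 - 195*I + 24*I) = -3948 - (-529 - 171*I) = -3948 + (529 + 171*I) = -3419 + 171*I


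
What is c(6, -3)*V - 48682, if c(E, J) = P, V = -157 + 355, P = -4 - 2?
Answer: -49870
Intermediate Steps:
P = -6
V = 198
c(E, J) = -6
c(6, -3)*V - 48682 = -6*198 - 48682 = -1188 - 48682 = -49870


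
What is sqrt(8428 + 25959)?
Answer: sqrt(34387) ≈ 185.44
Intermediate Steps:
sqrt(8428 + 25959) = sqrt(34387)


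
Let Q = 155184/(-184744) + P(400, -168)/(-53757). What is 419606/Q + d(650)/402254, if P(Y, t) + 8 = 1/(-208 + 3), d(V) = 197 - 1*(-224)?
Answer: -14318253466402907797421/28658137450900106 ≈ -4.9962e+5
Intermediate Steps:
d(V) = 421 (d(V) = 197 + 224 = 421)
P(Y, t) = -1641/205 (P(Y, t) = -8 + 1/(-208 + 3) = -8 + 1/(-205) = -8 - 1/205 = -1641/205)
Q = -71243884339/84829710735 (Q = 155184/(-184744) - 1641/205/(-53757) = 155184*(-1/184744) - 1641/205*(-1/53757) = -19398/23093 + 547/3673395 = -71243884339/84829710735 ≈ -0.83985)
419606/Q + d(650)/402254 = 419606/(-71243884339/84829710735) + 421/402254 = 419606*(-84829710735/71243884339) + 421*(1/402254) = -35595055602670410/71243884339 + 421/402254 = -14318253466402907797421/28658137450900106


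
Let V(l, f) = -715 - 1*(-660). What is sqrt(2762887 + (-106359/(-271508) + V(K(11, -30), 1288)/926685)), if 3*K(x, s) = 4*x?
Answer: sqrt(194334632271130765405155067)/8386746366 ≈ 1662.2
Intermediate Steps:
K(x, s) = 4*x/3 (K(x, s) = (4*x)/3 = 4*x/3)
V(l, f) = -55 (V(l, f) = -715 + 660 = -55)
sqrt(2762887 + (-106359/(-271508) + V(K(11, -30), 1288)/926685)) = sqrt(2762887 + (-106359/(-271508) - 55/926685)) = sqrt(2762887 + (-106359*(-1/271508) - 55*1/926685)) = sqrt(2762887 + (106359/271508 - 11/185337)) = sqrt(2762887 + 19709271395/50320478196) = sqrt(139029814750783247/50320478196) = sqrt(194334632271130765405155067)/8386746366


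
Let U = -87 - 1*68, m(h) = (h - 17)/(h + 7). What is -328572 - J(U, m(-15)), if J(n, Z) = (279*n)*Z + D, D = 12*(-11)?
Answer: -155460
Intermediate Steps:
D = -132
m(h) = (-17 + h)/(7 + h)
U = -155 (U = -87 - 68 = -155)
J(n, Z) = -132 + 279*Z*n (J(n, Z) = (279*n)*Z - 132 = 279*Z*n - 132 = -132 + 279*Z*n)
-328572 - J(U, m(-15)) = -328572 - (-132 + 279*((-17 - 15)/(7 - 15))*(-155)) = -328572 - (-132 + 279*(-32/(-8))*(-155)) = -328572 - (-132 + 279*(-⅛*(-32))*(-155)) = -328572 - (-132 + 279*4*(-155)) = -328572 - (-132 - 172980) = -328572 - 1*(-173112) = -328572 + 173112 = -155460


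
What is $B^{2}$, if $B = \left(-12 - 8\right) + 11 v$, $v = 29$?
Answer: $89401$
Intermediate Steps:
$B = 299$ ($B = \left(-12 - 8\right) + 11 \cdot 29 = -20 + 319 = 299$)
$B^{2} = 299^{2} = 89401$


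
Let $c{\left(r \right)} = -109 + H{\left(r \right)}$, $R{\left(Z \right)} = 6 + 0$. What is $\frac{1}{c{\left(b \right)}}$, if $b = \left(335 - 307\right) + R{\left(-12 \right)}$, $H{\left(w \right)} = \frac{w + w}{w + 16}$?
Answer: $- \frac{25}{2691} \approx -0.0092902$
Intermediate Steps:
$R{\left(Z \right)} = 6$
$H{\left(w \right)} = \frac{2 w}{16 + w}$
$b = 34$ ($b = \left(335 - 307\right) + 6 = 28 + 6 = 34$)
$c{\left(r \right)} = -109 + \frac{2 r}{16 + r}$
$\frac{1}{c{\left(b \right)}} = \frac{1}{\frac{1}{16 + 34} \left(-1744 - 3638\right)} = \frac{1}{\frac{1}{50} \left(-1744 - 3638\right)} = \frac{1}{\frac{1}{50} \left(-5382\right)} = \frac{1}{- \frac{2691}{25}} = - \frac{25}{2691}$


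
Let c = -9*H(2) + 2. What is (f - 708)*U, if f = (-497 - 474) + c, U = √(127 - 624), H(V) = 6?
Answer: -1731*I*√497 ≈ -38590.0*I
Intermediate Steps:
U = I*√497 (U = √(-497) = I*√497 ≈ 22.293*I)
c = -52 (c = -9*6 + 2 = -54 + 2 = -52)
f = -1023 (f = (-497 - 474) - 52 = -971 - 52 = -1023)
(f - 708)*U = (-1023 - 708)*(I*√497) = -1731*I*√497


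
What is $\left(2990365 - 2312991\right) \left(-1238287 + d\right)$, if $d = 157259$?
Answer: $-732260260472$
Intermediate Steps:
$\left(2990365 - 2312991\right) \left(-1238287 + d\right) = \left(2990365 - 2312991\right) \left(-1238287 + 157259\right) = 677374 \left(-1081028\right) = -732260260472$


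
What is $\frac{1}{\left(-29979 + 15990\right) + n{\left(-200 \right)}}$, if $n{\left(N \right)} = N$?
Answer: $- \frac{1}{14189} \approx -7.0477 \cdot 10^{-5}$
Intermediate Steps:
$\frac{1}{\left(-29979 + 15990\right) + n{\left(-200 \right)}} = \frac{1}{\left(-29979 + 15990\right) - 200} = \frac{1}{-13989 - 200} = \frac{1}{-14189} = - \frac{1}{14189}$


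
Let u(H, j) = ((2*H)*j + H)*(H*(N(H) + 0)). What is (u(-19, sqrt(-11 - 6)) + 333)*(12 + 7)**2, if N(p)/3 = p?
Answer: -7308084 - 14856594*I*sqrt(17) ≈ -7.3081e+6 - 6.1255e+7*I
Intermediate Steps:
N(p) = 3*p
u(H, j) = 3*H**2*(H + 2*H*j) (u(H, j) = ((2*H)*j + H)*(H*(3*H + 0)) = (2*H*j + H)*(H*(3*H)) = (H + 2*H*j)*(3*H**2) = 3*H**2*(H + 2*H*j))
(u(-19, sqrt(-11 - 6)) + 333)*(12 + 7)**2 = ((-19)**3*(3 + 6*sqrt(-11 - 6)) + 333)*(12 + 7)**2 = (-6859*(3 + 6*sqrt(-17)) + 333)*19**2 = (-6859*(3 + 6*(I*sqrt(17))) + 333)*361 = (-6859*(3 + 6*I*sqrt(17)) + 333)*361 = ((-20577 - 41154*I*sqrt(17)) + 333)*361 = (-20244 - 41154*I*sqrt(17))*361 = -7308084 - 14856594*I*sqrt(17)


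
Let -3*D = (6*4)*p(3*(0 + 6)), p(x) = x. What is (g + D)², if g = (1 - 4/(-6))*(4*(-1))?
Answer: 204304/9 ≈ 22700.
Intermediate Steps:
D = -144 (D = -6*4*3*(0 + 6)/3 = -8*3*6 = -8*18 = -⅓*432 = -144)
g = -20/3 (g = (1 - 4*(-⅙))*(-4) = (1 + ⅔)*(-4) = (5/3)*(-4) = -20/3 ≈ -6.6667)
(g + D)² = (-20/3 - 144)² = (-452/3)² = 204304/9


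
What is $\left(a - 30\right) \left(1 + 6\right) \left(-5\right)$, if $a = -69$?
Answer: $3465$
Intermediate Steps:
$\left(a - 30\right) \left(1 + 6\right) \left(-5\right) = \left(-69 - 30\right) \left(1 + 6\right) \left(-5\right) = - 99 \cdot 7 \left(-5\right) = \left(-99\right) \left(-35\right) = 3465$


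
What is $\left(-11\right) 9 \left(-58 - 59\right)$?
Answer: $11583$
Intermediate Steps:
$\left(-11\right) 9 \left(-58 - 59\right) = \left(-99\right) \left(-117\right) = 11583$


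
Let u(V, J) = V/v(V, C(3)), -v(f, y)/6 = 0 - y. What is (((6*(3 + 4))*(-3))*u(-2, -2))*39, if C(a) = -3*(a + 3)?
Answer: -91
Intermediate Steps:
C(a) = -9 - 3*a (C(a) = -3*(3 + a) = -9 - 3*a)
v(f, y) = 6*y (v(f, y) = -6*(0 - y) = -(-6)*y = 6*y)
u(V, J) = -V/108 (u(V, J) = V/((6*(-9 - 3*3))) = V/((6*(-9 - 9))) = V/((6*(-18))) = V/(-108) = V*(-1/108) = -V/108)
(((6*(3 + 4))*(-3))*u(-2, -2))*39 = (((6*(3 + 4))*(-3))*(-1/108*(-2)))*39 = (((6*7)*(-3))*(1/54))*39 = ((42*(-3))*(1/54))*39 = -126*1/54*39 = -7/3*39 = -91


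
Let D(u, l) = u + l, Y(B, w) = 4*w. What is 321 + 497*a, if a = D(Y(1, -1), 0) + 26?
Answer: 11255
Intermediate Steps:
D(u, l) = l + u
a = 22 (a = (0 + 4*(-1)) + 26 = (0 - 4) + 26 = -4 + 26 = 22)
321 + 497*a = 321 + 497*22 = 321 + 10934 = 11255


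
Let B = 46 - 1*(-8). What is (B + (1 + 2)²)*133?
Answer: 8379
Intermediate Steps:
B = 54 (B = 46 + 8 = 54)
(B + (1 + 2)²)*133 = (54 + (1 + 2)²)*133 = (54 + 3²)*133 = (54 + 9)*133 = 63*133 = 8379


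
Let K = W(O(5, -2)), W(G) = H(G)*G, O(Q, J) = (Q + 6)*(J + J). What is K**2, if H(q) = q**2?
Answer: 7256313856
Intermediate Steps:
O(Q, J) = 2*J*(6 + Q) (O(Q, J) = (6 + Q)*(2*J) = 2*J*(6 + Q))
W(G) = G**3 (W(G) = G**2*G = G**3)
K = -85184 (K = (2*(-2)*(6 + 5))**3 = (2*(-2)*11)**3 = (-44)**3 = -85184)
K**2 = (-85184)**2 = 7256313856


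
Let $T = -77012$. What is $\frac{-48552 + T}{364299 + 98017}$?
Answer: $- \frac{31391}{115579} \approx -0.2716$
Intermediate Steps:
$\frac{-48552 + T}{364299 + 98017} = \frac{-48552 - 77012}{364299 + 98017} = - \frac{125564}{462316} = \left(-125564\right) \frac{1}{462316} = - \frac{31391}{115579}$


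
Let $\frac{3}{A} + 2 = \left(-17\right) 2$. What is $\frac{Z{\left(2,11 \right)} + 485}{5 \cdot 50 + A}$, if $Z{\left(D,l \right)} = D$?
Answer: $\frac{5844}{2999} \approx 1.9487$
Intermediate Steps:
$A = - \frac{1}{12}$ ($A = \frac{3}{-2 - 34} = \frac{3}{-36} = 3 \left(- \frac{1}{36}\right) = - \frac{1}{12} \approx -0.083333$)
$\frac{Z{\left(2,11 \right)} + 485}{5 \cdot 50 + A} = \frac{2 + 485}{5 \cdot 50 - \frac{1}{12}} = \frac{487}{250 - \frac{1}{12}} = \frac{487}{\frac{2999}{12}} = 487 \cdot \frac{12}{2999} = \frac{5844}{2999}$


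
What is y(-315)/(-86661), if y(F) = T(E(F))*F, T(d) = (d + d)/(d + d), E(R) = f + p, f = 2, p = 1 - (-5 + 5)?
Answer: 35/9629 ≈ 0.0036349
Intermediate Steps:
p = 1 (p = 1 - 1*0 = 1 + 0 = 1)
E(R) = 3 (E(R) = 2 + 1 = 3)
T(d) = 1 (T(d) = (2*d)/((2*d)) = (2*d)*(1/(2*d)) = 1)
y(F) = F (y(F) = 1*F = F)
y(-315)/(-86661) = -315/(-86661) = -315*(-1/86661) = 35/9629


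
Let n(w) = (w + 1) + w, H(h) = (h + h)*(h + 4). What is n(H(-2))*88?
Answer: -1320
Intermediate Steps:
H(h) = 2*h*(4 + h) (H(h) = (2*h)*(4 + h) = 2*h*(4 + h))
n(w) = 1 + 2*w (n(w) = (1 + w) + w = 1 + 2*w)
n(H(-2))*88 = (1 + 2*(2*(-2)*(4 - 2)))*88 = (1 + 2*(2*(-2)*2))*88 = (1 + 2*(-8))*88 = (1 - 16)*88 = -15*88 = -1320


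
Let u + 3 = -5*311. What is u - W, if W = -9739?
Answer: 8181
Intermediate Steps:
u = -1558 (u = -3 - 5*311 = -3 - 1555 = -1558)
u - W = -1558 - 1*(-9739) = -1558 + 9739 = 8181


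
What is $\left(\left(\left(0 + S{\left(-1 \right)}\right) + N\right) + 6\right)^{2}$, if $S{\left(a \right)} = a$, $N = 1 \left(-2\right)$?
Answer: $9$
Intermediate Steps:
$N = -2$
$\left(\left(\left(0 + S{\left(-1 \right)}\right) + N\right) + 6\right)^{2} = \left(\left(\left(0 - 1\right) - 2\right) + 6\right)^{2} = \left(\left(-1 - 2\right) + 6\right)^{2} = \left(-3 + 6\right)^{2} = 3^{2} = 9$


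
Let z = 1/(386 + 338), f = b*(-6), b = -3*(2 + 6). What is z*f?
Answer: 36/181 ≈ 0.19889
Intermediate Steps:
b = -24 (b = -3*8 = -24)
f = 144 (f = -24*(-6) = 144)
z = 1/724 ≈ 0.0013812
z*f = (1/724)*144 = 36/181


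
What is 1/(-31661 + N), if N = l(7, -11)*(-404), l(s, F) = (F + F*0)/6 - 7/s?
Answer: -3/91549 ≈ -3.2769e-5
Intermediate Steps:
l(s, F) = -7/s + F/6 (l(s, F) = (F + 0)*(⅙) - 7/s = F*(⅙) - 7/s = F/6 - 7/s = -7/s + F/6)
N = 3434/3 (N = (-7/7 + (⅙)*(-11))*(-404) = (-7*⅐ - 11/6)*(-404) = (-1 - 11/6)*(-404) = -17/6*(-404) = 3434/3 ≈ 1144.7)
1/(-31661 + N) = 1/(-31661 + 3434/3) = 1/(-91549/3) = -3/91549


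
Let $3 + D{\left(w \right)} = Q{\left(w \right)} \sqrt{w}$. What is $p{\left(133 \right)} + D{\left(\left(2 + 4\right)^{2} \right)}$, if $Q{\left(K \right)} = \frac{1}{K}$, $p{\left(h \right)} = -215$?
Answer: $- \frac{1307}{6} \approx -217.83$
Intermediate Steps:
$D{\left(w \right)} = -3 + \frac{1}{\sqrt{w}}$ ($D{\left(w \right)} = -3 + \frac{\sqrt{w}}{w} = -3 + \frac{1}{\sqrt{w}}$)
$p{\left(133 \right)} + D{\left(\left(2 + 4\right)^{2} \right)} = -215 - \left(3 - \frac{1}{\sqrt{\left(2 + 4\right)^{2}}}\right) = -215 - \left(3 - \frac{1}{\sqrt{6^{2}}}\right) = -215 - \left(3 - \frac{1}{\sqrt{36}}\right) = -215 + \left(-3 + \frac{1}{6}\right) = -215 - \frac{17}{6} = - \frac{1307}{6}$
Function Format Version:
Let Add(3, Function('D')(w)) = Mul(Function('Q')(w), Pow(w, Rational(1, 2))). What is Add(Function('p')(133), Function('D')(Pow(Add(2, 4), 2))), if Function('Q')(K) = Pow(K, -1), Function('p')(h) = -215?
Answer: Rational(-1307, 6) ≈ -217.83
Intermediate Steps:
Function('D')(w) = Add(-3, Pow(w, Rational(-1, 2))) (Function('D')(w) = Add(-3, Mul(Pow(w, -1), Pow(w, Rational(1, 2)))) = Add(-3, Pow(w, Rational(-1, 2))))
Add(Function('p')(133), Function('D')(Pow(Add(2, 4), 2))) = Add(-215, Add(-3, Pow(Pow(Add(2, 4), 2), Rational(-1, 2)))) = Add(-215, Add(-3, Pow(Pow(6, 2), Rational(-1, 2)))) = Add(-215, Add(-3, Pow(36, Rational(-1, 2)))) = Add(-215, Add(-3, Rational(1, 6))) = Add(-215, Rational(-17, 6)) = Rational(-1307, 6)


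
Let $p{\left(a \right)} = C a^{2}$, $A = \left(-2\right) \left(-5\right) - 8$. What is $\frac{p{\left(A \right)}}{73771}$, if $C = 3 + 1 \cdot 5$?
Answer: $\frac{32}{73771} \approx 0.00043377$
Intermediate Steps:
$C = 8$ ($C = 3 + 5 = 8$)
$A = 2$ ($A = 10 - 8 = 2$)
$p{\left(a \right)} = 8 a^{2}$
$\frac{p{\left(A \right)}}{73771} = \frac{8 \cdot 2^{2}}{73771} = 8 \cdot 4 \cdot \frac{1}{73771} = 32 \cdot \frac{1}{73771} = \frac{32}{73771}$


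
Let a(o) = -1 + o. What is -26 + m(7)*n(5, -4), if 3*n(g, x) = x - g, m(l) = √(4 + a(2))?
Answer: -26 - 3*√5 ≈ -32.708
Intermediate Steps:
m(l) = √5 (m(l) = √(4 + (-1 + 2)) = √(4 + 1) = √5)
n(g, x) = -g/3 + x/3 (n(g, x) = (x - g)/3 = -g/3 + x/3)
-26 + m(7)*n(5, -4) = -26 + √5*(-⅓*5 + (⅓)*(-4)) = -26 + √5*(-5/3 - 4/3) = -26 + √5*(-3) = -26 - 3*√5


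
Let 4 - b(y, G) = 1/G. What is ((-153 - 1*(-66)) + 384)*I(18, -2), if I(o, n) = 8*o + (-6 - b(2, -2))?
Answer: 79299/2 ≈ 39650.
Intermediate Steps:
b(y, G) = 4 - 1/G
I(o, n) = -21/2 + 8*o (I(o, n) = 8*o + (-6 - (4 - 1/(-2))) = 8*o + (-6 - (4 - 1*(-½))) = 8*o + (-6 - (4 + ½)) = 8*o + (-6 - 1*9/2) = 8*o + (-6 - 9/2) = 8*o - 21/2 = -21/2 + 8*o)
((-153 - 1*(-66)) + 384)*I(18, -2) = ((-153 - 1*(-66)) + 384)*(-21/2 + 8*18) = ((-153 + 66) + 384)*(-21/2 + 144) = (-87 + 384)*(267/2) = 297*(267/2) = 79299/2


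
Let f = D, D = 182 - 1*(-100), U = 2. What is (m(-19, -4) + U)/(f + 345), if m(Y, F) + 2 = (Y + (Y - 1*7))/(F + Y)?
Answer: 15/4807 ≈ 0.0031204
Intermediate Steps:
m(Y, F) = -2 + (-7 + 2*Y)/(F + Y) (m(Y, F) = -2 + (Y + (Y - 1*7))/(F + Y) = -2 + (Y + (Y - 7))/(F + Y) = -2 + (Y + (-7 + Y))/(F + Y) = -2 + (-7 + 2*Y)/(F + Y))
D = 282 (D = 182 + 100 = 282)
f = 282
(m(-19, -4) + U)/(f + 345) = ((-7 - 2*(-4))/(-4 - 19) + 2)/(282 + 345) = ((-7 + 8)/(-23) + 2)/627 = (-1/23*1 + 2)*(1/627) = (-1/23 + 2)*(1/627) = (45/23)*(1/627) = 15/4807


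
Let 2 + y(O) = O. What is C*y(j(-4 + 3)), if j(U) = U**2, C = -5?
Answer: 5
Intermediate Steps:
y(O) = -2 + O
C*y(j(-4 + 3)) = -5*(-2 + (-4 + 3)**2) = -5*(-2 + (-1)**2) = -5*(-2 + 1) = -5*(-1) = 5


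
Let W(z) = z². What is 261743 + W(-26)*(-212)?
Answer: 118431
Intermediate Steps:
261743 + W(-26)*(-212) = 261743 + (-26)²*(-212) = 261743 + 676*(-212) = 261743 - 143312 = 118431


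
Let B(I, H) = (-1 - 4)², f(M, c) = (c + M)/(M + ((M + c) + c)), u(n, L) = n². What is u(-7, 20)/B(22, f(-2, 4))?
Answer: 49/25 ≈ 1.9600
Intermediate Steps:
f(M, c) = (M + c)/(2*M + 2*c) (f(M, c) = (M + c)/(M + (M + 2*c)) = (M + c)/(2*M + 2*c))
B(I, H) = 25 (B(I, H) = (-5)² = 25)
u(-7, 20)/B(22, f(-2, 4)) = (-7)²/25 = 49*(1/25) = 49/25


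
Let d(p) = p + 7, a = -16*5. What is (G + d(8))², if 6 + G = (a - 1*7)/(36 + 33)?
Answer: 31684/529 ≈ 59.894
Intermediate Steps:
a = -80
d(p) = 7 + p
G = -167/23 (G = -6 + (-80 - 1*7)/(36 + 33) = -6 + (-80 - 7)/69 = -6 - 87*1/69 = -6 - 29/23 = -167/23 ≈ -7.2609)
(G + d(8))² = (-167/23 + (7 + 8))² = (-167/23 + 15)² = (178/23)² = 31684/529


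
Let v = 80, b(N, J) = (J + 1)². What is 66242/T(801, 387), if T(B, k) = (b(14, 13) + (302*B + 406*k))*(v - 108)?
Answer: -33121/5589080 ≈ -0.0059260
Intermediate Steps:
b(N, J) = (1 + J)²
T(B, k) = -5488 - 11368*k - 8456*B (T(B, k) = ((1 + 13)² + (302*B + 406*k))*(80 - 108) = (14² + (302*B + 406*k))*(-28) = (196 + (302*B + 406*k))*(-28) = (196 + 302*B + 406*k)*(-28) = -5488 - 11368*k - 8456*B)
66242/T(801, 387) = 66242/(-5488 - 11368*387 - 8456*801) = 66242/(-5488 - 4399416 - 6773256) = 66242/(-11178160) = 66242*(-1/11178160) = -33121/5589080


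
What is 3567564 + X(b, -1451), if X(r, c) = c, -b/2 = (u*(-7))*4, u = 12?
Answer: 3566113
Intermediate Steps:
b = 672 (b = -2*12*(-7)*4 = -(-168)*4 = -2*(-336) = 672)
3567564 + X(b, -1451) = 3567564 - 1451 = 3566113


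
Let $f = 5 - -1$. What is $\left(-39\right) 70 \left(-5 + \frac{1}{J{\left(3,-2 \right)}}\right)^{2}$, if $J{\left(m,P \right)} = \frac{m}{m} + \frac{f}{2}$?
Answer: $- \frac{492765}{8} \approx -61596.0$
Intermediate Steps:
$f = 6$ ($f = 5 + 1 = 6$)
$J{\left(m,P \right)} = 4$ ($J{\left(m,P \right)} = \frac{m}{m} + \frac{6}{2} = 1 + 6 \cdot \frac{1}{2} = 1 + 3 = 4$)
$\left(-39\right) 70 \left(-5 + \frac{1}{J{\left(3,-2 \right)}}\right)^{2} = \left(-39\right) 70 \left(-5 + \frac{1}{4}\right)^{2} = - 2730 \left(-5 + \frac{1}{4}\right)^{2} = - 2730 \left(- \frac{19}{4}\right)^{2} = \left(-2730\right) \frac{361}{16} = - \frac{492765}{8}$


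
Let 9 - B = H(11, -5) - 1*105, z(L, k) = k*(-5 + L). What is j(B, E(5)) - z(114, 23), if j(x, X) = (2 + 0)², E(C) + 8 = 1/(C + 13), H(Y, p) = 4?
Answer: -2503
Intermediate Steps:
E(C) = -8 + 1/(13 + C) (E(C) = -8 + 1/(C + 13) = -8 + 1/(13 + C))
B = 110 (B = 9 - (4 - 1*105) = 9 - (4 - 105) = 9 - 1*(-101) = 9 + 101 = 110)
j(x, X) = 4 (j(x, X) = 2² = 4)
j(B, E(5)) - z(114, 23) = 4 - 23*(-5 + 114) = 4 - 23*109 = 4 - 1*2507 = 4 - 2507 = -2503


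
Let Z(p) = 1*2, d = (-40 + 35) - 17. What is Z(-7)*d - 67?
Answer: -111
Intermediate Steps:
d = -22 (d = -5 - 17 = -22)
Z(p) = 2
Z(-7)*d - 67 = 2*(-22) - 67 = -44 - 67 = -111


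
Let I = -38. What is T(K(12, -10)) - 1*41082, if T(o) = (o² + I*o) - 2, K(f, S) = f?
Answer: -41396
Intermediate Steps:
T(o) = -2 + o² - 38*o (T(o) = (o² - 38*o) - 2 = -2 + o² - 38*o)
T(K(12, -10)) - 1*41082 = (-2 + 12² - 38*12) - 1*41082 = (-2 + 144 - 456) - 41082 = -314 - 41082 = -41396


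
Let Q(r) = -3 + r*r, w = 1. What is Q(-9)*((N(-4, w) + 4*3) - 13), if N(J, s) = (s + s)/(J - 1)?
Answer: -546/5 ≈ -109.20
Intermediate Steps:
N(J, s) = 2*s/(-1 + J) (N(J, s) = (2*s)/(-1 + J) = 2*s/(-1 + J))
Q(r) = -3 + r²
Q(-9)*((N(-4, w) + 4*3) - 13) = (-3 + (-9)²)*((2*1/(-1 - 4) + 4*3) - 13) = (-3 + 81)*((2*1/(-5) + 12) - 13) = 78*((2*1*(-⅕) + 12) - 13) = 78*((-⅖ + 12) - 13) = 78*(58/5 - 13) = 78*(-7/5) = -546/5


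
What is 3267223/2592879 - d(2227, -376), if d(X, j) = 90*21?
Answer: -4897274087/2592879 ≈ -1888.7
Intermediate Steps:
d(X, j) = 1890
3267223/2592879 - d(2227, -376) = 3267223/2592879 - 1*1890 = 3267223*(1/2592879) - 1890 = 3267223/2592879 - 1890 = -4897274087/2592879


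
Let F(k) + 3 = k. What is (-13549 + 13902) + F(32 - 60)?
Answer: 322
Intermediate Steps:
F(k) = -3 + k
(-13549 + 13902) + F(32 - 60) = (-13549 + 13902) + (-3 + (32 - 60)) = 353 + (-3 - 28) = 353 - 31 = 322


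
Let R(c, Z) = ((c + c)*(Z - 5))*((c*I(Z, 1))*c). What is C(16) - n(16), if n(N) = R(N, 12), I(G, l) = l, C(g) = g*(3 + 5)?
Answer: -57216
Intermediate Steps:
C(g) = 8*g (C(g) = g*8 = 8*g)
R(c, Z) = 2*c**3*(-5 + Z) (R(c, Z) = ((c + c)*(Z - 5))*((c*1)*c) = ((2*c)*(-5 + Z))*(c*c) = (2*c*(-5 + Z))*c**2 = 2*c**3*(-5 + Z))
n(N) = 14*N**3 (n(N) = 2*N**3*(-5 + 12) = 2*N**3*7 = 14*N**3)
C(16) - n(16) = 8*16 - 14*16**3 = 128 - 14*4096 = 128 - 1*57344 = 128 - 57344 = -57216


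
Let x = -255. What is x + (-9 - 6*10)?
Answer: -324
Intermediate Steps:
x + (-9 - 6*10) = -255 + (-9 - 6*10) = -255 + (-9 - 60) = -255 - 69 = -324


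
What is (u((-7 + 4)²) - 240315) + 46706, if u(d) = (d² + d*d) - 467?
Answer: -193914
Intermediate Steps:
u(d) = -467 + 2*d² (u(d) = (d² + d²) - 467 = 2*d² - 467 = -467 + 2*d²)
(u((-7 + 4)²) - 240315) + 46706 = ((-467 + 2*((-7 + 4)²)²) - 240315) + 46706 = ((-467 + 2*((-3)²)²) - 240315) + 46706 = ((-467 + 2*9²) - 240315) + 46706 = ((-467 + 2*81) - 240315) + 46706 = ((-467 + 162) - 240315) + 46706 = (-305 - 240315) + 46706 = -240620 + 46706 = -193914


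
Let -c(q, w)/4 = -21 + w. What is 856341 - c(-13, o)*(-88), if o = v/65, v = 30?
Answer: 11226417/13 ≈ 8.6357e+5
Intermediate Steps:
o = 6/13 (o = 30/65 = 30*(1/65) = 6/13 ≈ 0.46154)
c(q, w) = 84 - 4*w (c(q, w) = -4*(-21 + w) = 84 - 4*w)
856341 - c(-13, o)*(-88) = 856341 - (84 - 4*6/13)*(-88) = 856341 - (84 - 24/13)*(-88) = 856341 - 1068*(-88)/13 = 856341 - 1*(-93984/13) = 856341 + 93984/13 = 11226417/13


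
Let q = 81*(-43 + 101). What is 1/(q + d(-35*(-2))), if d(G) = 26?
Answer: 1/4724 ≈ 0.00021168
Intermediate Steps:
q = 4698 (q = 81*58 = 4698)
1/(q + d(-35*(-2))) = 1/(4698 + 26) = 1/4724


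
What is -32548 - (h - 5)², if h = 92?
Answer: -40117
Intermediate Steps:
-32548 - (h - 5)² = -32548 - (92 - 5)² = -32548 - 1*87² = -32548 - 1*7569 = -32548 - 7569 = -40117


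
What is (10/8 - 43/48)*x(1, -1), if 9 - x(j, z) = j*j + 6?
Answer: 17/24 ≈ 0.70833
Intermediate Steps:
x(j, z) = 3 - j² (x(j, z) = 9 - (j*j + 6) = 9 - (j² + 6) = 9 - (6 + j²) = 9 + (-6 - j²) = 3 - j²)
(10/8 - 43/48)*x(1, -1) = (10/8 - 43/48)*(3 - 1*1²) = (10*(⅛) - 43*1/48)*(3 - 1*1) = (5/4 - 43/48)*(3 - 1) = (17/48)*2 = 17/24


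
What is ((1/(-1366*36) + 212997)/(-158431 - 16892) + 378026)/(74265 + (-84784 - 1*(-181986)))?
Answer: 3259210183983577/1478334264365016 ≈ 2.2047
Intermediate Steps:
((1/(-1366*36) + 212997)/(-158431 - 16892) + 378026)/(74265 + (-84784 - 1*(-181986))) = ((-1/1366*1/36 + 212997)/(-175323) + 378026)/(74265 + (-84784 + 181986)) = ((-1/49176 + 212997)*(-1/175323) + 378026)/(74265 + 97202) = ((10474340471/49176)*(-1/175323) + 378026)/171467 = (-10474340471/8621683848 + 378026)*(1/171467) = (3259210183983577/8621683848)*(1/171467) = 3259210183983577/1478334264365016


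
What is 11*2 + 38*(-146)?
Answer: -5526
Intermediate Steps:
11*2 + 38*(-146) = 22 - 5548 = -5526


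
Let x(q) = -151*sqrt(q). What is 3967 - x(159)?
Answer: 3967 + 151*sqrt(159) ≈ 5871.0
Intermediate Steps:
3967 - x(159) = 3967 - (-151)*sqrt(159) = 3967 + 151*sqrt(159)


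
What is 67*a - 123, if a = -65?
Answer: -4478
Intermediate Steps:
67*a - 123 = 67*(-65) - 123 = -4355 - 123 = -4478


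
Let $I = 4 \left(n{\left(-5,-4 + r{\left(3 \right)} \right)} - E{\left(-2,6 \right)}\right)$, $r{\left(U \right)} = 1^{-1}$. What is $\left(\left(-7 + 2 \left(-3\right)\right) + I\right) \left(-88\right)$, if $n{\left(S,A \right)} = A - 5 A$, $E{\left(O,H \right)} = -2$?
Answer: $-3784$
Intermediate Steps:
$r{\left(U \right)} = 1$
$n{\left(S,A \right)} = - 4 A$ ($n{\left(S,A \right)} = A - 5 A = - 4 A$)
$I = 56$ ($I = 4 \left(- 4 \left(-4 + 1\right) - -2\right) = 4 \left(\left(-4\right) \left(-3\right) + 2\right) = 4 \left(12 + 2\right) = 4 \cdot 14 = 56$)
$\left(\left(-7 + 2 \left(-3\right)\right) + I\right) \left(-88\right) = \left(\left(-7 + 2 \left(-3\right)\right) + 56\right) \left(-88\right) = \left(\left(-7 - 6\right) + 56\right) \left(-88\right) = \left(-13 + 56\right) \left(-88\right) = 43 \left(-88\right) = -3784$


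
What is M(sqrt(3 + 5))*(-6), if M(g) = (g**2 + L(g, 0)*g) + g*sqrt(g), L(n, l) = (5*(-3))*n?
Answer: 672 - 24*2**(1/4) ≈ 643.46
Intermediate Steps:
L(n, l) = -15*n
M(g) = g**(3/2) - 14*g**2 (M(g) = (g**2 + (-15*g)*g) + g*sqrt(g) = (g**2 - 15*g**2) + g**(3/2) = -14*g**2 + g**(3/2) = g**(3/2) - 14*g**2)
M(sqrt(3 + 5))*(-6) = ((sqrt(3 + 5))**(3/2) - 14*(sqrt(3 + 5))**2)*(-6) = ((sqrt(8))**(3/2) - 14*(sqrt(8))**2)*(-6) = ((2*sqrt(2))**(3/2) - 14*(2*sqrt(2))**2)*(-6) = (4*2**(1/4) - 14*8)*(-6) = (4*2**(1/4) - 112)*(-6) = (-112 + 4*2**(1/4))*(-6) = 672 - 24*2**(1/4)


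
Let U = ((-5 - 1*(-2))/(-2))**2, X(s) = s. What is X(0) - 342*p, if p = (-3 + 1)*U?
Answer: 1539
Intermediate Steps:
U = 9/4 (U = ((-5 + 2)*(-1/2))**2 = (-3*(-1/2))**2 = (3/2)**2 = 9/4 ≈ 2.2500)
p = -9/2 (p = (-3 + 1)*(9/4) = -2*9/4 = -9/2 ≈ -4.5000)
X(0) - 342*p = 0 - 342*(-9/2) = 0 + 1539 = 1539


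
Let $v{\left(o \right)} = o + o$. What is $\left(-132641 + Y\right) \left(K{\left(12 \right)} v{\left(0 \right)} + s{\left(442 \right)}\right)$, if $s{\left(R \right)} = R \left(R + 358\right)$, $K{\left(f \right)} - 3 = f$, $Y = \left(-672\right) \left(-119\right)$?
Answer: $-18625172800$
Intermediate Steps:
$Y = 79968$
$K{\left(f \right)} = 3 + f$
$v{\left(o \right)} = 2 o$
$s{\left(R \right)} = R \left(358 + R\right)$
$\left(-132641 + Y\right) \left(K{\left(12 \right)} v{\left(0 \right)} + s{\left(442 \right)}\right) = \left(-132641 + 79968\right) \left(\left(3 + 12\right) 2 \cdot 0 + 442 \left(358 + 442\right)\right) = - 52673 \left(15 \cdot 0 + 442 \cdot 800\right) = - 52673 \left(0 + 353600\right) = \left(-52673\right) 353600 = -18625172800$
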